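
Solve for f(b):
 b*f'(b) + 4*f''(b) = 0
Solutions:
 f(b) = C1 + C2*erf(sqrt(2)*b/4)


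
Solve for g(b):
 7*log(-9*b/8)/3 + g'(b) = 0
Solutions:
 g(b) = C1 - 7*b*log(-b)/3 + b*(-14*log(3)/3 + 7/3 + 7*log(2))


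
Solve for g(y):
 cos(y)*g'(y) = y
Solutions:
 g(y) = C1 + Integral(y/cos(y), y)


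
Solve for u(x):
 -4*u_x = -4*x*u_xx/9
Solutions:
 u(x) = C1 + C2*x^10


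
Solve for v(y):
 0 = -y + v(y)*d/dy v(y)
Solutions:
 v(y) = -sqrt(C1 + y^2)
 v(y) = sqrt(C1 + y^2)


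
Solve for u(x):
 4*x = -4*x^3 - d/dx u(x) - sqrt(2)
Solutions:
 u(x) = C1 - x^4 - 2*x^2 - sqrt(2)*x


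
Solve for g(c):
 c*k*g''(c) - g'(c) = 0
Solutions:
 g(c) = C1 + c^(((re(k) + 1)*re(k) + im(k)^2)/(re(k)^2 + im(k)^2))*(C2*sin(log(c)*Abs(im(k))/(re(k)^2 + im(k)^2)) + C3*cos(log(c)*im(k)/(re(k)^2 + im(k)^2)))


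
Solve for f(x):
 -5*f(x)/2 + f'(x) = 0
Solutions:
 f(x) = C1*exp(5*x/2)


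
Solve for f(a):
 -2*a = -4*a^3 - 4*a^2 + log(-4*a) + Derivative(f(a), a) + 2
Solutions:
 f(a) = C1 + a^4 + 4*a^3/3 - a^2 - a*log(-a) + a*(-2*log(2) - 1)


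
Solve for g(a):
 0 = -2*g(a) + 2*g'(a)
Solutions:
 g(a) = C1*exp(a)


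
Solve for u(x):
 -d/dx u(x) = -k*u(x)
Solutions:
 u(x) = C1*exp(k*x)


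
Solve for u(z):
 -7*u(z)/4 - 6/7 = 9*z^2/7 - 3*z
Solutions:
 u(z) = -36*z^2/49 + 12*z/7 - 24/49


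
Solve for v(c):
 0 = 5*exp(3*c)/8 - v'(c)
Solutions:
 v(c) = C1 + 5*exp(3*c)/24


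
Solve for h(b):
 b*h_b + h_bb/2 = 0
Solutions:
 h(b) = C1 + C2*erf(b)


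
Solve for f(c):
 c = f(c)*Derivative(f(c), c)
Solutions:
 f(c) = -sqrt(C1 + c^2)
 f(c) = sqrt(C1 + c^2)


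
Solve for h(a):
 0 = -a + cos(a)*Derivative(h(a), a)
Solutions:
 h(a) = C1 + Integral(a/cos(a), a)


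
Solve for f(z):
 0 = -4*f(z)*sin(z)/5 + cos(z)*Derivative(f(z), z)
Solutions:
 f(z) = C1/cos(z)^(4/5)


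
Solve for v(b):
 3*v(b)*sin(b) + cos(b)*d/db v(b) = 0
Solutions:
 v(b) = C1*cos(b)^3


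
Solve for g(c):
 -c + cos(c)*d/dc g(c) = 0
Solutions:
 g(c) = C1 + Integral(c/cos(c), c)


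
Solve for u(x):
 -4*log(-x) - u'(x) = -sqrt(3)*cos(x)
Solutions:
 u(x) = C1 - 4*x*log(-x) + 4*x + sqrt(3)*sin(x)


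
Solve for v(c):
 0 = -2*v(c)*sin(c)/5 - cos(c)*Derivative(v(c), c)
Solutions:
 v(c) = C1*cos(c)^(2/5)


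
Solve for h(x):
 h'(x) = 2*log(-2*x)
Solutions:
 h(x) = C1 + 2*x*log(-x) + 2*x*(-1 + log(2))


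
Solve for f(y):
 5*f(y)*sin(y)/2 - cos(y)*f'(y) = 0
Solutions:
 f(y) = C1/cos(y)^(5/2)


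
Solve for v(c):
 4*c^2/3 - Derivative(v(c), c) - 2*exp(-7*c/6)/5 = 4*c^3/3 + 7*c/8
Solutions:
 v(c) = C1 - c^4/3 + 4*c^3/9 - 7*c^2/16 + 12*exp(-7*c/6)/35


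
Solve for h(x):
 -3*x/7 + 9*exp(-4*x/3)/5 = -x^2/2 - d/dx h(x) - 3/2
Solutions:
 h(x) = C1 - x^3/6 + 3*x^2/14 - 3*x/2 + 27*exp(-4*x/3)/20


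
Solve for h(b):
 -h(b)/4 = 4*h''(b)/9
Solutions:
 h(b) = C1*sin(3*b/4) + C2*cos(3*b/4)


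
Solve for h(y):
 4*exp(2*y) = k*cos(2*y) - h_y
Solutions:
 h(y) = C1 + k*sin(2*y)/2 - 2*exp(2*y)


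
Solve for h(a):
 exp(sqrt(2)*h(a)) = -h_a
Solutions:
 h(a) = sqrt(2)*(2*log(1/(C1 + a)) - log(2))/4


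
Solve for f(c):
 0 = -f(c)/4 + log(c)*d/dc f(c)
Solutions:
 f(c) = C1*exp(li(c)/4)


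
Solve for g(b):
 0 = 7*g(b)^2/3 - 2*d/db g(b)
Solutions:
 g(b) = -6/(C1 + 7*b)


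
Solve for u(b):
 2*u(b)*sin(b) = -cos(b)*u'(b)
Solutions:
 u(b) = C1*cos(b)^2


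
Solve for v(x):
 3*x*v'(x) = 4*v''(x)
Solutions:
 v(x) = C1 + C2*erfi(sqrt(6)*x/4)


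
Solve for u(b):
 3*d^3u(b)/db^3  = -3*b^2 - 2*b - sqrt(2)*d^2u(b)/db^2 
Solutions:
 u(b) = C1 + C2*b + C3*exp(-sqrt(2)*b/3) - sqrt(2)*b^4/8 + b^3*(9 - sqrt(2))/6 + 3*b^2*(2 - 9*sqrt(2))/4


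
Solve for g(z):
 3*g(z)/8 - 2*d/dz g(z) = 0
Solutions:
 g(z) = C1*exp(3*z/16)


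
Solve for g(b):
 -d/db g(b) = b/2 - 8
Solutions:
 g(b) = C1 - b^2/4 + 8*b


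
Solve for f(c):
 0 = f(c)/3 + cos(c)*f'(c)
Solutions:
 f(c) = C1*(sin(c) - 1)^(1/6)/(sin(c) + 1)^(1/6)


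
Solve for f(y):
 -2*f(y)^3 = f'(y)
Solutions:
 f(y) = -sqrt(2)*sqrt(-1/(C1 - 2*y))/2
 f(y) = sqrt(2)*sqrt(-1/(C1 - 2*y))/2


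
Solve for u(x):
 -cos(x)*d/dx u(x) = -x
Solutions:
 u(x) = C1 + Integral(x/cos(x), x)


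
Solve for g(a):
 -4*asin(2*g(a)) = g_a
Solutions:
 Integral(1/asin(2*_y), (_y, g(a))) = C1 - 4*a


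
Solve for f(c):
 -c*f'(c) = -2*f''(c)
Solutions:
 f(c) = C1 + C2*erfi(c/2)


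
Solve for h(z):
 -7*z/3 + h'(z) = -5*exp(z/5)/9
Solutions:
 h(z) = C1 + 7*z^2/6 - 25*exp(z/5)/9


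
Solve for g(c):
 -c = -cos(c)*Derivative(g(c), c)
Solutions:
 g(c) = C1 + Integral(c/cos(c), c)


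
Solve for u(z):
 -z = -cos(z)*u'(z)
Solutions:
 u(z) = C1 + Integral(z/cos(z), z)


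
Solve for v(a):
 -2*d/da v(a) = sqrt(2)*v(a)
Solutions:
 v(a) = C1*exp(-sqrt(2)*a/2)


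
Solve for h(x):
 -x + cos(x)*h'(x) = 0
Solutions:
 h(x) = C1 + Integral(x/cos(x), x)


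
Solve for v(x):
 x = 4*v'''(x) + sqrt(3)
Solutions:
 v(x) = C1 + C2*x + C3*x^2 + x^4/96 - sqrt(3)*x^3/24


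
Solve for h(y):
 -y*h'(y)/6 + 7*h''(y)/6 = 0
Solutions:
 h(y) = C1 + C2*erfi(sqrt(14)*y/14)


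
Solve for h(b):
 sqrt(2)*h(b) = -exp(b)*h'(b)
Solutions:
 h(b) = C1*exp(sqrt(2)*exp(-b))


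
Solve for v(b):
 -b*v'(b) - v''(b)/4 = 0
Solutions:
 v(b) = C1 + C2*erf(sqrt(2)*b)


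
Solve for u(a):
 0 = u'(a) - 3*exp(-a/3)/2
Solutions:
 u(a) = C1 - 9*exp(-a/3)/2


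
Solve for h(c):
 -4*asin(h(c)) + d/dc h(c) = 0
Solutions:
 Integral(1/asin(_y), (_y, h(c))) = C1 + 4*c


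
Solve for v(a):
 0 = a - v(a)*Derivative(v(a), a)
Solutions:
 v(a) = -sqrt(C1 + a^2)
 v(a) = sqrt(C1 + a^2)


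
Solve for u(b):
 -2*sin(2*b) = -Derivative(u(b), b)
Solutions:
 u(b) = C1 - cos(2*b)


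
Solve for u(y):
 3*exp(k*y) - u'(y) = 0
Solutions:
 u(y) = C1 + 3*exp(k*y)/k


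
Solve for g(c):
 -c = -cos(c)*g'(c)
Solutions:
 g(c) = C1 + Integral(c/cos(c), c)


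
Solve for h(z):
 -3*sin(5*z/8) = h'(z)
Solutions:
 h(z) = C1 + 24*cos(5*z/8)/5


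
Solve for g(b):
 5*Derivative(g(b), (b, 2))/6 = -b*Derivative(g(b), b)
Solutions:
 g(b) = C1 + C2*erf(sqrt(15)*b/5)


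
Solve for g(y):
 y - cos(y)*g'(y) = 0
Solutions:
 g(y) = C1 + Integral(y/cos(y), y)


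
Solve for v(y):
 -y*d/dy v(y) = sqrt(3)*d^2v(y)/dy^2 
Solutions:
 v(y) = C1 + C2*erf(sqrt(2)*3^(3/4)*y/6)


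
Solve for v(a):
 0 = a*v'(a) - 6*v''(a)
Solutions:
 v(a) = C1 + C2*erfi(sqrt(3)*a/6)


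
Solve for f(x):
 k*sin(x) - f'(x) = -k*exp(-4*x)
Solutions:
 f(x) = C1 - k*cos(x) - k*exp(-4*x)/4


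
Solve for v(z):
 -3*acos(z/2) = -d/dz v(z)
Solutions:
 v(z) = C1 + 3*z*acos(z/2) - 3*sqrt(4 - z^2)


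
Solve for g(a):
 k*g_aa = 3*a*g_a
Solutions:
 g(a) = C1 + C2*erf(sqrt(6)*a*sqrt(-1/k)/2)/sqrt(-1/k)


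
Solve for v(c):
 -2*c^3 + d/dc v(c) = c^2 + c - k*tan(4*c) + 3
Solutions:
 v(c) = C1 + c^4/2 + c^3/3 + c^2/2 + 3*c + k*log(cos(4*c))/4


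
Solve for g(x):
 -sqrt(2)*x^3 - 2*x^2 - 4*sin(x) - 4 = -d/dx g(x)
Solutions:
 g(x) = C1 + sqrt(2)*x^4/4 + 2*x^3/3 + 4*x - 4*cos(x)


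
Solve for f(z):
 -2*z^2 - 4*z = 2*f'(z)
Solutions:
 f(z) = C1 - z^3/3 - z^2


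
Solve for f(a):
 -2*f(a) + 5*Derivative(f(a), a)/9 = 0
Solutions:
 f(a) = C1*exp(18*a/5)


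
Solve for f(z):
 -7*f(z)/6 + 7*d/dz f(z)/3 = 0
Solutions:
 f(z) = C1*exp(z/2)


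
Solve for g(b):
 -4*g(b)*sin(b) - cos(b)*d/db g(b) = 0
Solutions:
 g(b) = C1*cos(b)^4


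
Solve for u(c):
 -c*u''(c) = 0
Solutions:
 u(c) = C1 + C2*c


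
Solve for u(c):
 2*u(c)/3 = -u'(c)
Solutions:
 u(c) = C1*exp(-2*c/3)


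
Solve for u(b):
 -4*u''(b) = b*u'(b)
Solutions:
 u(b) = C1 + C2*erf(sqrt(2)*b/4)


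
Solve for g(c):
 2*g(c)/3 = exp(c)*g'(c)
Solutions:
 g(c) = C1*exp(-2*exp(-c)/3)


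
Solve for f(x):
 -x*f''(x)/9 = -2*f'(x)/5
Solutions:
 f(x) = C1 + C2*x^(23/5)


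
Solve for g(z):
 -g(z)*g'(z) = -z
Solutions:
 g(z) = -sqrt(C1 + z^2)
 g(z) = sqrt(C1 + z^2)


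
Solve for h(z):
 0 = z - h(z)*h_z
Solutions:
 h(z) = -sqrt(C1 + z^2)
 h(z) = sqrt(C1 + z^2)


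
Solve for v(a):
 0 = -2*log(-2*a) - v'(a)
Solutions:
 v(a) = C1 - 2*a*log(-a) + 2*a*(1 - log(2))


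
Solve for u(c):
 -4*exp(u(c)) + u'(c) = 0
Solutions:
 u(c) = log(-1/(C1 + 4*c))


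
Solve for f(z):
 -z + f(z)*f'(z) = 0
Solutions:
 f(z) = -sqrt(C1 + z^2)
 f(z) = sqrt(C1 + z^2)


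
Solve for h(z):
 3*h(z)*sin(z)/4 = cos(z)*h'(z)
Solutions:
 h(z) = C1/cos(z)^(3/4)


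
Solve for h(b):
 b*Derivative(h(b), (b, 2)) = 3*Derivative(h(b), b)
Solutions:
 h(b) = C1 + C2*b^4


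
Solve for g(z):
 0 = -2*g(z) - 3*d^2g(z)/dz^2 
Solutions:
 g(z) = C1*sin(sqrt(6)*z/3) + C2*cos(sqrt(6)*z/3)


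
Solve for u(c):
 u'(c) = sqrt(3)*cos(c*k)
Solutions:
 u(c) = C1 + sqrt(3)*sin(c*k)/k


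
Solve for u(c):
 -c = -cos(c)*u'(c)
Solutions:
 u(c) = C1 + Integral(c/cos(c), c)


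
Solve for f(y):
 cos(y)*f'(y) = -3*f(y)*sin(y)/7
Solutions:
 f(y) = C1*cos(y)^(3/7)


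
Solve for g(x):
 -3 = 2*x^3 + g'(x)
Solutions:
 g(x) = C1 - x^4/2 - 3*x


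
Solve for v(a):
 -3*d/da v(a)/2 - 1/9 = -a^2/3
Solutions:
 v(a) = C1 + 2*a^3/27 - 2*a/27


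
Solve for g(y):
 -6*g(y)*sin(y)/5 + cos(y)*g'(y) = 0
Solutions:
 g(y) = C1/cos(y)^(6/5)


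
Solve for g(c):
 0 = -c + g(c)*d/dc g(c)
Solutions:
 g(c) = -sqrt(C1 + c^2)
 g(c) = sqrt(C1 + c^2)


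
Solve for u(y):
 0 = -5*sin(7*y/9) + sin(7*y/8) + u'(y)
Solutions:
 u(y) = C1 - 45*cos(7*y/9)/7 + 8*cos(7*y/8)/7


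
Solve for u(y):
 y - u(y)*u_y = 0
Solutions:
 u(y) = -sqrt(C1 + y^2)
 u(y) = sqrt(C1 + y^2)


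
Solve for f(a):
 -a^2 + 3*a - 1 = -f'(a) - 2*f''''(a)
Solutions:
 f(a) = C1 + C4*exp(-2^(2/3)*a/2) + a^3/3 - 3*a^2/2 + a + (C2*sin(2^(2/3)*sqrt(3)*a/4) + C3*cos(2^(2/3)*sqrt(3)*a/4))*exp(2^(2/3)*a/4)


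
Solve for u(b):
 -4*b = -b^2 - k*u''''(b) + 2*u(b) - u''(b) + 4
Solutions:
 u(b) = C1*exp(-sqrt(2)*b*sqrt((-sqrt(8*k + 1) - 1)/k)/2) + C2*exp(sqrt(2)*b*sqrt((-sqrt(8*k + 1) - 1)/k)/2) + C3*exp(-sqrt(2)*b*sqrt((sqrt(8*k + 1) - 1)/k)/2) + C4*exp(sqrt(2)*b*sqrt((sqrt(8*k + 1) - 1)/k)/2) + b^2/2 - 2*b - 3/2


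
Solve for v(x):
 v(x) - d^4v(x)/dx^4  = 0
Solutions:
 v(x) = C1*exp(-x) + C2*exp(x) + C3*sin(x) + C4*cos(x)


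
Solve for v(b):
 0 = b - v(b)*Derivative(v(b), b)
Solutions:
 v(b) = -sqrt(C1 + b^2)
 v(b) = sqrt(C1 + b^2)


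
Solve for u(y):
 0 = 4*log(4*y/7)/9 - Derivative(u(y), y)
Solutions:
 u(y) = C1 + 4*y*log(y)/9 - 4*y*log(7)/9 - 4*y/9 + 8*y*log(2)/9


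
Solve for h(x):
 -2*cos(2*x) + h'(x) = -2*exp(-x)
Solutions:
 h(x) = C1 + sin(2*x) + 2*exp(-x)


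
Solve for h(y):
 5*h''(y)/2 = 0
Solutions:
 h(y) = C1 + C2*y


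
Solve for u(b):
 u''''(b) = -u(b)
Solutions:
 u(b) = (C1*sin(sqrt(2)*b/2) + C2*cos(sqrt(2)*b/2))*exp(-sqrt(2)*b/2) + (C3*sin(sqrt(2)*b/2) + C4*cos(sqrt(2)*b/2))*exp(sqrt(2)*b/2)


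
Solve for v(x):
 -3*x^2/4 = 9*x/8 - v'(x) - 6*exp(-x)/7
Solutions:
 v(x) = C1 + x^3/4 + 9*x^2/16 + 6*exp(-x)/7


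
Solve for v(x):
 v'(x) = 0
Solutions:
 v(x) = C1


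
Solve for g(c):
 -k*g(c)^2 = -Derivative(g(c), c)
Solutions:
 g(c) = -1/(C1 + c*k)


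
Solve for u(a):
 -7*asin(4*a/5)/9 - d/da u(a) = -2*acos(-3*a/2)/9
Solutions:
 u(a) = C1 + 2*a*acos(-3*a/2)/9 - 7*a*asin(4*a/5)/9 + 2*sqrt(4 - 9*a^2)/27 - 7*sqrt(25 - 16*a^2)/36


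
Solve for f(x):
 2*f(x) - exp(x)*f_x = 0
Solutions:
 f(x) = C1*exp(-2*exp(-x))


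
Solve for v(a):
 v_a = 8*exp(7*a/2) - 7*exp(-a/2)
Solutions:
 v(a) = C1 + 16*exp(7*a/2)/7 + 14*exp(-a/2)


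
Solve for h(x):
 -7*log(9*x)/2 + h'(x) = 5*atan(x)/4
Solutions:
 h(x) = C1 + 7*x*log(x)/2 + 5*x*atan(x)/4 - 7*x/2 + 7*x*log(3) - 5*log(x^2 + 1)/8


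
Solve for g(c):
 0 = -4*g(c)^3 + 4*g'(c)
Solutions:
 g(c) = -sqrt(2)*sqrt(-1/(C1 + c))/2
 g(c) = sqrt(2)*sqrt(-1/(C1 + c))/2


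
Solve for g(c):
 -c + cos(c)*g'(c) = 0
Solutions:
 g(c) = C1 + Integral(c/cos(c), c)


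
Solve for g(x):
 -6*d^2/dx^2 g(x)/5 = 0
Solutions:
 g(x) = C1 + C2*x


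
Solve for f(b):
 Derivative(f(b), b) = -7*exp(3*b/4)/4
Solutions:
 f(b) = C1 - 7*exp(3*b/4)/3


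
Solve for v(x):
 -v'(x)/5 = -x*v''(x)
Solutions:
 v(x) = C1 + C2*x^(6/5)


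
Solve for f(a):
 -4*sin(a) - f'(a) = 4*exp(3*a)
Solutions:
 f(a) = C1 - 4*exp(3*a)/3 + 4*cos(a)


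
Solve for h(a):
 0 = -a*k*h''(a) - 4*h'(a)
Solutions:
 h(a) = C1 + a^(((re(k) - 4)*re(k) + im(k)^2)/(re(k)^2 + im(k)^2))*(C2*sin(4*log(a)*Abs(im(k))/(re(k)^2 + im(k)^2)) + C3*cos(4*log(a)*im(k)/(re(k)^2 + im(k)^2)))


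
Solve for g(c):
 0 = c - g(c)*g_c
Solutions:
 g(c) = -sqrt(C1 + c^2)
 g(c) = sqrt(C1 + c^2)


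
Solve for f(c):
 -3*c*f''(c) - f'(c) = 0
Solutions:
 f(c) = C1 + C2*c^(2/3)


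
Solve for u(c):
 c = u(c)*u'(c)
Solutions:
 u(c) = -sqrt(C1 + c^2)
 u(c) = sqrt(C1 + c^2)


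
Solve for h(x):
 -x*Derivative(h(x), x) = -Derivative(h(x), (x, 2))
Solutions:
 h(x) = C1 + C2*erfi(sqrt(2)*x/2)


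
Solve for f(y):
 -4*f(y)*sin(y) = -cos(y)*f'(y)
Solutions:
 f(y) = C1/cos(y)^4


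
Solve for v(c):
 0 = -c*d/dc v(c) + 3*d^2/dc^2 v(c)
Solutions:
 v(c) = C1 + C2*erfi(sqrt(6)*c/6)


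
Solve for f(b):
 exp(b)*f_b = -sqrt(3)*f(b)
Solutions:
 f(b) = C1*exp(sqrt(3)*exp(-b))


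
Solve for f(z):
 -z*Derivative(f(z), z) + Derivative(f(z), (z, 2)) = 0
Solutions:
 f(z) = C1 + C2*erfi(sqrt(2)*z/2)


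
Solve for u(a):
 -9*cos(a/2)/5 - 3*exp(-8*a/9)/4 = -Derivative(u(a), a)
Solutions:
 u(a) = C1 + 18*sin(a/2)/5 - 27*exp(-8*a/9)/32


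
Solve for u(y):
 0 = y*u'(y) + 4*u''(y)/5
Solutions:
 u(y) = C1 + C2*erf(sqrt(10)*y/4)


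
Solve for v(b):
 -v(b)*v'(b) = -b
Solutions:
 v(b) = -sqrt(C1 + b^2)
 v(b) = sqrt(C1 + b^2)


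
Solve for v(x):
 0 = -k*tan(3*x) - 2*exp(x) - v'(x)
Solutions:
 v(x) = C1 + k*log(cos(3*x))/3 - 2*exp(x)


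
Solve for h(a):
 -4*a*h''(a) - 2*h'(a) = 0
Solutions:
 h(a) = C1 + C2*sqrt(a)


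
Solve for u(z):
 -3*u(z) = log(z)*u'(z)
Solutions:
 u(z) = C1*exp(-3*li(z))


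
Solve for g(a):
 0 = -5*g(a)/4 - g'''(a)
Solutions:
 g(a) = C3*exp(-10^(1/3)*a/2) + (C1*sin(10^(1/3)*sqrt(3)*a/4) + C2*cos(10^(1/3)*sqrt(3)*a/4))*exp(10^(1/3)*a/4)


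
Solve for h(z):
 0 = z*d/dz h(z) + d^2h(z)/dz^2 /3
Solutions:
 h(z) = C1 + C2*erf(sqrt(6)*z/2)


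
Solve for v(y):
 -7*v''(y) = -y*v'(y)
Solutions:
 v(y) = C1 + C2*erfi(sqrt(14)*y/14)


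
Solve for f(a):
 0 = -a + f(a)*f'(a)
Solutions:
 f(a) = -sqrt(C1 + a^2)
 f(a) = sqrt(C1 + a^2)


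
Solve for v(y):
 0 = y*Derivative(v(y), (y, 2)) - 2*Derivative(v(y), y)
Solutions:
 v(y) = C1 + C2*y^3


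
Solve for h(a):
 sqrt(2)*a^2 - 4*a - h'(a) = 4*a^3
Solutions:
 h(a) = C1 - a^4 + sqrt(2)*a^3/3 - 2*a^2


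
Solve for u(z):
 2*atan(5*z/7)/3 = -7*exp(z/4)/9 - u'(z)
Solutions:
 u(z) = C1 - 2*z*atan(5*z/7)/3 - 28*exp(z/4)/9 + 7*log(25*z^2 + 49)/15


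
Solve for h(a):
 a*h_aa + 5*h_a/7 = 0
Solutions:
 h(a) = C1 + C2*a^(2/7)


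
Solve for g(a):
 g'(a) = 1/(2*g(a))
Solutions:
 g(a) = -sqrt(C1 + a)
 g(a) = sqrt(C1 + a)


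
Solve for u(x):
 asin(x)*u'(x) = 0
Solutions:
 u(x) = C1


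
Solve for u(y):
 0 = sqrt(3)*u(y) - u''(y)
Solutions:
 u(y) = C1*exp(-3^(1/4)*y) + C2*exp(3^(1/4)*y)


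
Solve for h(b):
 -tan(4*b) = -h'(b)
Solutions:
 h(b) = C1 - log(cos(4*b))/4


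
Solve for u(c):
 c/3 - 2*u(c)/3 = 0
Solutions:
 u(c) = c/2


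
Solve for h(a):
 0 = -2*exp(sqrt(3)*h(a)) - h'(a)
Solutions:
 h(a) = sqrt(3)*(2*log(1/(C1 + 2*a)) - log(3))/6


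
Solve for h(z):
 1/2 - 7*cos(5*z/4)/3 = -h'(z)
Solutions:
 h(z) = C1 - z/2 + 28*sin(5*z/4)/15


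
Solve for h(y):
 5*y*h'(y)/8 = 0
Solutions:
 h(y) = C1


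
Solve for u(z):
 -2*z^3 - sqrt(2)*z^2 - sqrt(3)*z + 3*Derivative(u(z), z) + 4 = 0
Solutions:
 u(z) = C1 + z^4/6 + sqrt(2)*z^3/9 + sqrt(3)*z^2/6 - 4*z/3


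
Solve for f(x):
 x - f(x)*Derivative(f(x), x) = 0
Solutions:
 f(x) = -sqrt(C1 + x^2)
 f(x) = sqrt(C1 + x^2)


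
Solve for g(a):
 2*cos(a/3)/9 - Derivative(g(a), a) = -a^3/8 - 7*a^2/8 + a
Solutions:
 g(a) = C1 + a^4/32 + 7*a^3/24 - a^2/2 + 2*sin(a/3)/3


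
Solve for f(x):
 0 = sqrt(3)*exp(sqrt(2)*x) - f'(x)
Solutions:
 f(x) = C1 + sqrt(6)*exp(sqrt(2)*x)/2


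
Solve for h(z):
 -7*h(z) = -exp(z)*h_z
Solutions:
 h(z) = C1*exp(-7*exp(-z))


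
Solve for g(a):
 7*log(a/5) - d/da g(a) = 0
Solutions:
 g(a) = C1 + 7*a*log(a) - a*log(78125) - 7*a


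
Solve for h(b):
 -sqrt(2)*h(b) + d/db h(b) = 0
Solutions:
 h(b) = C1*exp(sqrt(2)*b)


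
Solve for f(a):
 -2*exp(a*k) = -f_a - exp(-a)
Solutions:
 f(a) = C1 + exp(-a) + 2*exp(a*k)/k


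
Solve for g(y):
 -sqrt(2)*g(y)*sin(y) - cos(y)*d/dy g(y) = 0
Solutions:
 g(y) = C1*cos(y)^(sqrt(2))


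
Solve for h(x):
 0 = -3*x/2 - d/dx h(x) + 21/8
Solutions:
 h(x) = C1 - 3*x^2/4 + 21*x/8


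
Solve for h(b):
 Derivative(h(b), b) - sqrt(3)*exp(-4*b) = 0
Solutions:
 h(b) = C1 - sqrt(3)*exp(-4*b)/4


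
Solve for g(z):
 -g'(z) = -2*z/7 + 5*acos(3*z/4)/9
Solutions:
 g(z) = C1 + z^2/7 - 5*z*acos(3*z/4)/9 + 5*sqrt(16 - 9*z^2)/27


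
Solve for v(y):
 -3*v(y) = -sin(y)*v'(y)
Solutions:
 v(y) = C1*(cos(y) - 1)^(3/2)/(cos(y) + 1)^(3/2)


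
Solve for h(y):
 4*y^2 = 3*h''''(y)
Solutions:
 h(y) = C1 + C2*y + C3*y^2 + C4*y^3 + y^6/270


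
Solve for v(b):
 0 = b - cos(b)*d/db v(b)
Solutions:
 v(b) = C1 + Integral(b/cos(b), b)


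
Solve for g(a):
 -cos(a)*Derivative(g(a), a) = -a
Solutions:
 g(a) = C1 + Integral(a/cos(a), a)


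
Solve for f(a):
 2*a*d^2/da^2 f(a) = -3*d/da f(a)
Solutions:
 f(a) = C1 + C2/sqrt(a)


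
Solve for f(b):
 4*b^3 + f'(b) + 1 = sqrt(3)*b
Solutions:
 f(b) = C1 - b^4 + sqrt(3)*b^2/2 - b


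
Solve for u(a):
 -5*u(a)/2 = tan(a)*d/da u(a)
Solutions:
 u(a) = C1/sin(a)^(5/2)


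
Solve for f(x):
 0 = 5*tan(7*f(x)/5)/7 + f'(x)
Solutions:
 f(x) = -5*asin(C1*exp(-x))/7 + 5*pi/7
 f(x) = 5*asin(C1*exp(-x))/7


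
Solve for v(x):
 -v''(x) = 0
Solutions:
 v(x) = C1 + C2*x


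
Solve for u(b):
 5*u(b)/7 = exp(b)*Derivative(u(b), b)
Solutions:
 u(b) = C1*exp(-5*exp(-b)/7)


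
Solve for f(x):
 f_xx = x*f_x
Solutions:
 f(x) = C1 + C2*erfi(sqrt(2)*x/2)


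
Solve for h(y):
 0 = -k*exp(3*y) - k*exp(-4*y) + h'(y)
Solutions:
 h(y) = C1 + k*exp(3*y)/3 - k*exp(-4*y)/4


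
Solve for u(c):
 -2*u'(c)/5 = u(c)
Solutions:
 u(c) = C1*exp(-5*c/2)


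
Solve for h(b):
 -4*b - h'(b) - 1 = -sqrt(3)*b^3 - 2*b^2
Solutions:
 h(b) = C1 + sqrt(3)*b^4/4 + 2*b^3/3 - 2*b^2 - b


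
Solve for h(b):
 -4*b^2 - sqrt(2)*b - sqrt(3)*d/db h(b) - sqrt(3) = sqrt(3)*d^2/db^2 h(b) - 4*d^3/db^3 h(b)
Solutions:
 h(b) = C1 + C2*exp(b*(sqrt(3) + sqrt(3 + 16*sqrt(3)))/8) + C3*exp(b*(-sqrt(3 + 16*sqrt(3)) + sqrt(3))/8) - 4*sqrt(3)*b^3/9 - sqrt(6)*b^2/6 + 4*sqrt(3)*b^2/3 - 35*b/3 - 8*sqrt(3)*b/3 + sqrt(6)*b/3


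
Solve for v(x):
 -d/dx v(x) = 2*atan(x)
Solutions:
 v(x) = C1 - 2*x*atan(x) + log(x^2 + 1)


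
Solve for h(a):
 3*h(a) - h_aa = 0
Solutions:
 h(a) = C1*exp(-sqrt(3)*a) + C2*exp(sqrt(3)*a)


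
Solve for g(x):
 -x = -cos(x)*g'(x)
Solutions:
 g(x) = C1 + Integral(x/cos(x), x)


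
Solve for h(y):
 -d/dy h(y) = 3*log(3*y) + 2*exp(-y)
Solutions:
 h(y) = C1 - 3*y*log(y) + 3*y*(1 - log(3)) + 2*exp(-y)


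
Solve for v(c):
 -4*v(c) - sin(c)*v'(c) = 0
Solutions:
 v(c) = C1*(cos(c)^2 + 2*cos(c) + 1)/(cos(c)^2 - 2*cos(c) + 1)


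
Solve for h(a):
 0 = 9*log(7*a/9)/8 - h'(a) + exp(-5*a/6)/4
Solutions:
 h(a) = C1 + 9*a*log(a)/8 + 9*a*(-2*log(3) - 1 + log(7))/8 - 3*exp(-5*a/6)/10


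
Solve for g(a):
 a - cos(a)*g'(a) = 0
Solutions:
 g(a) = C1 + Integral(a/cos(a), a)


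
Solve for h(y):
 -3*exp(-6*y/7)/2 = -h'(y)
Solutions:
 h(y) = C1 - 7*exp(-6*y/7)/4


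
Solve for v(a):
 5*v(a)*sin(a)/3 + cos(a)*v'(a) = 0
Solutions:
 v(a) = C1*cos(a)^(5/3)


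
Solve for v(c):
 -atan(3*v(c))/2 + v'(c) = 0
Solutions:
 Integral(1/atan(3*_y), (_y, v(c))) = C1 + c/2


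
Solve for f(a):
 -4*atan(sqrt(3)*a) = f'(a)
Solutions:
 f(a) = C1 - 4*a*atan(sqrt(3)*a) + 2*sqrt(3)*log(3*a^2 + 1)/3


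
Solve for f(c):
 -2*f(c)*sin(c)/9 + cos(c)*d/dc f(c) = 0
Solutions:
 f(c) = C1/cos(c)^(2/9)


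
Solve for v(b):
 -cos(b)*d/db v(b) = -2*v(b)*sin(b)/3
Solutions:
 v(b) = C1/cos(b)^(2/3)


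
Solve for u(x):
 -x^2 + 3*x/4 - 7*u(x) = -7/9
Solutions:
 u(x) = -x^2/7 + 3*x/28 + 1/9


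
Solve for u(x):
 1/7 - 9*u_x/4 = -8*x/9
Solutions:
 u(x) = C1 + 16*x^2/81 + 4*x/63


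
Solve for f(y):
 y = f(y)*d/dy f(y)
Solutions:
 f(y) = -sqrt(C1 + y^2)
 f(y) = sqrt(C1 + y^2)


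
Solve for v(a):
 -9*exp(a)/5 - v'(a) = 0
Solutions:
 v(a) = C1 - 9*exp(a)/5


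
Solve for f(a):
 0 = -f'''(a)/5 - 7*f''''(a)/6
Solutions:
 f(a) = C1 + C2*a + C3*a^2 + C4*exp(-6*a/35)


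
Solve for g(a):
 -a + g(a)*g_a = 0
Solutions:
 g(a) = -sqrt(C1 + a^2)
 g(a) = sqrt(C1 + a^2)


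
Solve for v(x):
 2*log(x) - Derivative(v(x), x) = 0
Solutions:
 v(x) = C1 + 2*x*log(x) - 2*x


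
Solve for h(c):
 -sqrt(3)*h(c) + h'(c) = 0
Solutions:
 h(c) = C1*exp(sqrt(3)*c)


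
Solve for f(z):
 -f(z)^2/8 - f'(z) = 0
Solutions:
 f(z) = 8/(C1 + z)


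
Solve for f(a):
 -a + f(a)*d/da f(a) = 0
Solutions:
 f(a) = -sqrt(C1 + a^2)
 f(a) = sqrt(C1 + a^2)


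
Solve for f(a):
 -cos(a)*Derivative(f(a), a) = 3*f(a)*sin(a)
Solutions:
 f(a) = C1*cos(a)^3


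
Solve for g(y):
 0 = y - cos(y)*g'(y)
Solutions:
 g(y) = C1 + Integral(y/cos(y), y)


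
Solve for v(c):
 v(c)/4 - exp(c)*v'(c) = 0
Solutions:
 v(c) = C1*exp(-exp(-c)/4)


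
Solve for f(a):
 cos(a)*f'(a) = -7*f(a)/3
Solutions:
 f(a) = C1*(sin(a) - 1)^(7/6)/(sin(a) + 1)^(7/6)


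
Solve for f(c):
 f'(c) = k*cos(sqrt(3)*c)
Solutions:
 f(c) = C1 + sqrt(3)*k*sin(sqrt(3)*c)/3


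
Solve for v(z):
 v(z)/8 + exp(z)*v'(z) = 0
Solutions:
 v(z) = C1*exp(exp(-z)/8)


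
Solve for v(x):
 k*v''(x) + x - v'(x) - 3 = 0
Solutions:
 v(x) = C1 + C2*exp(x/k) + k*x + x^2/2 - 3*x


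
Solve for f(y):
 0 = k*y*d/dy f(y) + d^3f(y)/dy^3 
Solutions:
 f(y) = C1 + Integral(C2*airyai(y*(-k)^(1/3)) + C3*airybi(y*(-k)^(1/3)), y)


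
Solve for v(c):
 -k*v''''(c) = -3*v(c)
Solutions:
 v(c) = C1*exp(-3^(1/4)*c*(1/k)^(1/4)) + C2*exp(3^(1/4)*c*(1/k)^(1/4)) + C3*exp(-3^(1/4)*I*c*(1/k)^(1/4)) + C4*exp(3^(1/4)*I*c*(1/k)^(1/4))


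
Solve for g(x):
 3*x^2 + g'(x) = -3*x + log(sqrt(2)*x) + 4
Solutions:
 g(x) = C1 - x^3 - 3*x^2/2 + x*log(x) + x*log(2)/2 + 3*x


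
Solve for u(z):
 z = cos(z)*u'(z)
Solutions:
 u(z) = C1 + Integral(z/cos(z), z)


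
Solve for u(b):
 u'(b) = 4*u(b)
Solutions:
 u(b) = C1*exp(4*b)


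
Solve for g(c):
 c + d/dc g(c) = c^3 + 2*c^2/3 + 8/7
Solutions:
 g(c) = C1 + c^4/4 + 2*c^3/9 - c^2/2 + 8*c/7


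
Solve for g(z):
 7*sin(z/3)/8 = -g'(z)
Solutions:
 g(z) = C1 + 21*cos(z/3)/8


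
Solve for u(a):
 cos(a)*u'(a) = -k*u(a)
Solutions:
 u(a) = C1*exp(k*(log(sin(a) - 1) - log(sin(a) + 1))/2)


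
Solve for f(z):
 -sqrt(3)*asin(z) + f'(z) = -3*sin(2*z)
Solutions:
 f(z) = C1 + sqrt(3)*(z*asin(z) + sqrt(1 - z^2)) + 3*cos(2*z)/2


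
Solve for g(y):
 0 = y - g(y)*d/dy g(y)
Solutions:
 g(y) = -sqrt(C1 + y^2)
 g(y) = sqrt(C1 + y^2)


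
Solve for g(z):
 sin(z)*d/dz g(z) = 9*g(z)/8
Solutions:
 g(z) = C1*(cos(z) - 1)^(9/16)/(cos(z) + 1)^(9/16)


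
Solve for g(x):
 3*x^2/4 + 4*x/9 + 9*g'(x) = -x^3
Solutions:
 g(x) = C1 - x^4/36 - x^3/36 - 2*x^2/81


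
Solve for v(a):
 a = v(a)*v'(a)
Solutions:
 v(a) = -sqrt(C1 + a^2)
 v(a) = sqrt(C1 + a^2)


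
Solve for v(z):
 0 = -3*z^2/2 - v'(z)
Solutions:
 v(z) = C1 - z^3/2


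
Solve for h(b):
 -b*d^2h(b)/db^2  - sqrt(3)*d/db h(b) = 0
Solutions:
 h(b) = C1 + C2*b^(1 - sqrt(3))


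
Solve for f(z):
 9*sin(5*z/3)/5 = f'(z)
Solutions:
 f(z) = C1 - 27*cos(5*z/3)/25


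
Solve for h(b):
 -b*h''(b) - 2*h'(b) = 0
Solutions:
 h(b) = C1 + C2/b


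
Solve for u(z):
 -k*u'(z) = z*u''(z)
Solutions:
 u(z) = C1 + z^(1 - re(k))*(C2*sin(log(z)*Abs(im(k))) + C3*cos(log(z)*im(k)))


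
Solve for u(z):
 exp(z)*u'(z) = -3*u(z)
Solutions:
 u(z) = C1*exp(3*exp(-z))


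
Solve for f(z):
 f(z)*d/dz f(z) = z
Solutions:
 f(z) = -sqrt(C1 + z^2)
 f(z) = sqrt(C1 + z^2)


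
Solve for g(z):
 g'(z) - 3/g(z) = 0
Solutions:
 g(z) = -sqrt(C1 + 6*z)
 g(z) = sqrt(C1 + 6*z)


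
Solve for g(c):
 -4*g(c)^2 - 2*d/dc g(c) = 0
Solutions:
 g(c) = 1/(C1 + 2*c)


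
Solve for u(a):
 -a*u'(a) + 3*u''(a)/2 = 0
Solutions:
 u(a) = C1 + C2*erfi(sqrt(3)*a/3)


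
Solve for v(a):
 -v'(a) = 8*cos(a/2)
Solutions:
 v(a) = C1 - 16*sin(a/2)


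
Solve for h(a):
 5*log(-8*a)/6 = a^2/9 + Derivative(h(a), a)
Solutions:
 h(a) = C1 - a^3/27 + 5*a*log(-a)/6 + 5*a*(-1 + 3*log(2))/6


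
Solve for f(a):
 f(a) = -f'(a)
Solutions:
 f(a) = C1*exp(-a)


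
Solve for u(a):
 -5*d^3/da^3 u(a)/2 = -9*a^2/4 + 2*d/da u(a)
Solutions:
 u(a) = C1 + C2*sin(2*sqrt(5)*a/5) + C3*cos(2*sqrt(5)*a/5) + 3*a^3/8 - 45*a/16


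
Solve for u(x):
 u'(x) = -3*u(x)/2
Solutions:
 u(x) = C1*exp(-3*x/2)


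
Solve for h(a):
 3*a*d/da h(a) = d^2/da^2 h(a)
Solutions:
 h(a) = C1 + C2*erfi(sqrt(6)*a/2)


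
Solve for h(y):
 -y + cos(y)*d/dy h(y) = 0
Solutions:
 h(y) = C1 + Integral(y/cos(y), y)


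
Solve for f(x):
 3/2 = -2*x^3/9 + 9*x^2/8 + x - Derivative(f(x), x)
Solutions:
 f(x) = C1 - x^4/18 + 3*x^3/8 + x^2/2 - 3*x/2


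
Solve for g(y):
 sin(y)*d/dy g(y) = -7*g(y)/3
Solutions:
 g(y) = C1*(cos(y) + 1)^(7/6)/(cos(y) - 1)^(7/6)


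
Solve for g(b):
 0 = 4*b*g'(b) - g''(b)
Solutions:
 g(b) = C1 + C2*erfi(sqrt(2)*b)


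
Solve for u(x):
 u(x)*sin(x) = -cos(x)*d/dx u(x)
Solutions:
 u(x) = C1*cos(x)


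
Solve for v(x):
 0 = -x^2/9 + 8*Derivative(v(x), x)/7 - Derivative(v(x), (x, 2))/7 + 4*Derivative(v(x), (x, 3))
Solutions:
 v(x) = C1 + 7*x^3/216 + 7*x^2/576 - 1561*x/2304 + (C2*sin(sqrt(895)*x/56) + C3*cos(sqrt(895)*x/56))*exp(x/56)


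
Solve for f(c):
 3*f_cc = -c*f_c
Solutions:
 f(c) = C1 + C2*erf(sqrt(6)*c/6)


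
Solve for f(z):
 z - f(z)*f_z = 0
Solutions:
 f(z) = -sqrt(C1 + z^2)
 f(z) = sqrt(C1 + z^2)


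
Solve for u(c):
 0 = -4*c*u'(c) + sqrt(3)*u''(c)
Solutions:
 u(c) = C1 + C2*erfi(sqrt(2)*3^(3/4)*c/3)


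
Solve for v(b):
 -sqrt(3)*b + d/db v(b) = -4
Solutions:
 v(b) = C1 + sqrt(3)*b^2/2 - 4*b


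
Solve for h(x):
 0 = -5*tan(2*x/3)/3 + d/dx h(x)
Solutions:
 h(x) = C1 - 5*log(cos(2*x/3))/2


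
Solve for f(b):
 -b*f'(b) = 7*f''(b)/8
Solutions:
 f(b) = C1 + C2*erf(2*sqrt(7)*b/7)


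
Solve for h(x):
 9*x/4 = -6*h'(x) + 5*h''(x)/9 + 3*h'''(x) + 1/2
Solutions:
 h(x) = C1 + C2*exp(x*(-5 + sqrt(5857))/54) + C3*exp(-x*(5 + sqrt(5857))/54) - 3*x^2/16 + 7*x/144


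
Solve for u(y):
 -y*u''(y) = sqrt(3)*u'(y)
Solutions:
 u(y) = C1 + C2*y^(1 - sqrt(3))


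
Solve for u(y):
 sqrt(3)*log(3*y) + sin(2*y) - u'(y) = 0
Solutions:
 u(y) = C1 + sqrt(3)*y*(log(y) - 1) + sqrt(3)*y*log(3) - cos(2*y)/2


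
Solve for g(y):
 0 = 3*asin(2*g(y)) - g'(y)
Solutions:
 Integral(1/asin(2*_y), (_y, g(y))) = C1 + 3*y


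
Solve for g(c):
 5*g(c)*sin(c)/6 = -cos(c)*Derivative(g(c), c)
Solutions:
 g(c) = C1*cos(c)^(5/6)


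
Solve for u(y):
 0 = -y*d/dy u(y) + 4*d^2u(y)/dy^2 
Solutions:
 u(y) = C1 + C2*erfi(sqrt(2)*y/4)


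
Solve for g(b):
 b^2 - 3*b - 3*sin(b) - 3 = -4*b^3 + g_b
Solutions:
 g(b) = C1 + b^4 + b^3/3 - 3*b^2/2 - 3*b + 3*cos(b)


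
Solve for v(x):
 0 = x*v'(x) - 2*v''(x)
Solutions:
 v(x) = C1 + C2*erfi(x/2)


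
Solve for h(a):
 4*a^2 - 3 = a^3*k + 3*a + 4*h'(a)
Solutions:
 h(a) = C1 - a^4*k/16 + a^3/3 - 3*a^2/8 - 3*a/4


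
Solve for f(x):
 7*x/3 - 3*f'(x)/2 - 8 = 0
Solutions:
 f(x) = C1 + 7*x^2/9 - 16*x/3


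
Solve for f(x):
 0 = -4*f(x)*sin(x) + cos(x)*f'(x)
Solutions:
 f(x) = C1/cos(x)^4


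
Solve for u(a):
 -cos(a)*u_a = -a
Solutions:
 u(a) = C1 + Integral(a/cos(a), a)


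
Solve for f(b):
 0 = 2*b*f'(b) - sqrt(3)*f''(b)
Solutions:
 f(b) = C1 + C2*erfi(3^(3/4)*b/3)


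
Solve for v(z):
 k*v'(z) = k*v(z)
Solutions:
 v(z) = C1*exp(z)


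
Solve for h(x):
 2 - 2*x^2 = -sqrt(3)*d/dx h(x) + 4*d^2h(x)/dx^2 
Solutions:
 h(x) = C1 + C2*exp(sqrt(3)*x/4) + 2*sqrt(3)*x^3/9 + 8*x^2/3 + 58*sqrt(3)*x/9


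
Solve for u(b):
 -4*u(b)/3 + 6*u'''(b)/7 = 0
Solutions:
 u(b) = C3*exp(42^(1/3)*b/3) + (C1*sin(14^(1/3)*3^(5/6)*b/6) + C2*cos(14^(1/3)*3^(5/6)*b/6))*exp(-42^(1/3)*b/6)


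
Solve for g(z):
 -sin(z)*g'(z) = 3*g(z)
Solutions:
 g(z) = C1*(cos(z) + 1)^(3/2)/(cos(z) - 1)^(3/2)


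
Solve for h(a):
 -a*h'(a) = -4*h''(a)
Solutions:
 h(a) = C1 + C2*erfi(sqrt(2)*a/4)


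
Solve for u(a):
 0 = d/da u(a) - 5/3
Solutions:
 u(a) = C1 + 5*a/3


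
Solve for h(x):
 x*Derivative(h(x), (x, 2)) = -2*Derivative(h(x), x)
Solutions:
 h(x) = C1 + C2/x


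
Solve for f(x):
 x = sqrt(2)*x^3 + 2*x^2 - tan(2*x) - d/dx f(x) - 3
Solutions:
 f(x) = C1 + sqrt(2)*x^4/4 + 2*x^3/3 - x^2/2 - 3*x + log(cos(2*x))/2


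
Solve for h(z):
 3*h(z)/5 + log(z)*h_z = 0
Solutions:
 h(z) = C1*exp(-3*li(z)/5)


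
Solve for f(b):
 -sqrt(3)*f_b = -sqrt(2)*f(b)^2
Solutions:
 f(b) = -3/(C1 + sqrt(6)*b)


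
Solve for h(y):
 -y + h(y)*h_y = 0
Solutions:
 h(y) = -sqrt(C1 + y^2)
 h(y) = sqrt(C1 + y^2)


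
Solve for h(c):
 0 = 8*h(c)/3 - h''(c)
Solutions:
 h(c) = C1*exp(-2*sqrt(6)*c/3) + C2*exp(2*sqrt(6)*c/3)


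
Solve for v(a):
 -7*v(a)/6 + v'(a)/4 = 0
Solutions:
 v(a) = C1*exp(14*a/3)


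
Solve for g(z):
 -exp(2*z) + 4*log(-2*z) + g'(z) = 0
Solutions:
 g(z) = C1 - 4*z*log(-z) + 4*z*(1 - log(2)) + exp(2*z)/2


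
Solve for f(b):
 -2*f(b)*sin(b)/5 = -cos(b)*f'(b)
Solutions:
 f(b) = C1/cos(b)^(2/5)


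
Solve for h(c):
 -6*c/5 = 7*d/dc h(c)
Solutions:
 h(c) = C1 - 3*c^2/35


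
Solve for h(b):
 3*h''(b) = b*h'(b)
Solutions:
 h(b) = C1 + C2*erfi(sqrt(6)*b/6)


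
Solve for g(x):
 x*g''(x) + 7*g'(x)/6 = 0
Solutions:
 g(x) = C1 + C2/x^(1/6)


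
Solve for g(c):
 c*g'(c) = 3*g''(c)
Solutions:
 g(c) = C1 + C2*erfi(sqrt(6)*c/6)


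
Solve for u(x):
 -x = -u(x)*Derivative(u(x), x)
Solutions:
 u(x) = -sqrt(C1 + x^2)
 u(x) = sqrt(C1 + x^2)


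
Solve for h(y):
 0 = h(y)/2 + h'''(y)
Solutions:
 h(y) = C3*exp(-2^(2/3)*y/2) + (C1*sin(2^(2/3)*sqrt(3)*y/4) + C2*cos(2^(2/3)*sqrt(3)*y/4))*exp(2^(2/3)*y/4)


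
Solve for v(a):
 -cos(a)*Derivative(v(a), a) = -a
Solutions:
 v(a) = C1 + Integral(a/cos(a), a)


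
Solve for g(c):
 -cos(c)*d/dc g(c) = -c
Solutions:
 g(c) = C1 + Integral(c/cos(c), c)


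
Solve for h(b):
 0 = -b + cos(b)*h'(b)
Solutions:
 h(b) = C1 + Integral(b/cos(b), b)


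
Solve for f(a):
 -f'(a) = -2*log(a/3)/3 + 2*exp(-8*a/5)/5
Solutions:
 f(a) = C1 + 2*a*log(a)/3 + 2*a*(-log(3) - 1)/3 + exp(-8*a/5)/4


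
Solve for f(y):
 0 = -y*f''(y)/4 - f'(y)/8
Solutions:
 f(y) = C1 + C2*sqrt(y)


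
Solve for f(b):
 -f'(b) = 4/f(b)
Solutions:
 f(b) = -sqrt(C1 - 8*b)
 f(b) = sqrt(C1 - 8*b)


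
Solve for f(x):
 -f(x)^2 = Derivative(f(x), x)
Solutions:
 f(x) = 1/(C1 + x)


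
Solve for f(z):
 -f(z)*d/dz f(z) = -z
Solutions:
 f(z) = -sqrt(C1 + z^2)
 f(z) = sqrt(C1 + z^2)


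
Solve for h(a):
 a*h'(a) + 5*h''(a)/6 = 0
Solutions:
 h(a) = C1 + C2*erf(sqrt(15)*a/5)


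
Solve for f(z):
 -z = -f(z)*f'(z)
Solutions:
 f(z) = -sqrt(C1 + z^2)
 f(z) = sqrt(C1 + z^2)


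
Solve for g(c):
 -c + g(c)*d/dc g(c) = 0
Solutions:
 g(c) = -sqrt(C1 + c^2)
 g(c) = sqrt(C1 + c^2)


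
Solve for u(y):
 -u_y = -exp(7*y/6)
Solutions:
 u(y) = C1 + 6*exp(7*y/6)/7


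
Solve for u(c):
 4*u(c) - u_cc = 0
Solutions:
 u(c) = C1*exp(-2*c) + C2*exp(2*c)


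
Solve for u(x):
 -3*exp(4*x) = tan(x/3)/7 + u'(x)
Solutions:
 u(x) = C1 - 3*exp(4*x)/4 + 3*log(cos(x/3))/7


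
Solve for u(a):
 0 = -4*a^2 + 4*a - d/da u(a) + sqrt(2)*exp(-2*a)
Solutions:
 u(a) = C1 - 4*a^3/3 + 2*a^2 - sqrt(2)*exp(-2*a)/2


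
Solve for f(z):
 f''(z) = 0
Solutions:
 f(z) = C1 + C2*z


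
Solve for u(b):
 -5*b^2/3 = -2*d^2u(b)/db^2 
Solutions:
 u(b) = C1 + C2*b + 5*b^4/72


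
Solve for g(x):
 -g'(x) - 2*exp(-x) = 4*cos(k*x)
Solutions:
 g(x) = C1 + 2*exp(-x) - 4*sin(k*x)/k


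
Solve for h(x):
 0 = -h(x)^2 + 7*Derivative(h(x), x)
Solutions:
 h(x) = -7/(C1 + x)


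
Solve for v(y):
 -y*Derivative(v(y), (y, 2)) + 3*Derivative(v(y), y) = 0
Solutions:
 v(y) = C1 + C2*y^4


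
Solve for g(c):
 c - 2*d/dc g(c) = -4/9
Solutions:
 g(c) = C1 + c^2/4 + 2*c/9


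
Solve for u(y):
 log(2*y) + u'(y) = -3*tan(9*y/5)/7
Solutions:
 u(y) = C1 - y*log(y) - y*log(2) + y + 5*log(cos(9*y/5))/21


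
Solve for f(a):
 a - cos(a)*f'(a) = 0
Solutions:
 f(a) = C1 + Integral(a/cos(a), a)


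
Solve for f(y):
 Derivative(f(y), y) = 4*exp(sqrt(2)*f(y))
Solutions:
 f(y) = sqrt(2)*(2*log(-1/(C1 + 4*y)) - log(2))/4


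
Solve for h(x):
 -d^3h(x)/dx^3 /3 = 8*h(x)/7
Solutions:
 h(x) = C3*exp(-2*3^(1/3)*7^(2/3)*x/7) + (C1*sin(3^(5/6)*7^(2/3)*x/7) + C2*cos(3^(5/6)*7^(2/3)*x/7))*exp(3^(1/3)*7^(2/3)*x/7)


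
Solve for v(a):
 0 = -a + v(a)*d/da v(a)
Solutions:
 v(a) = -sqrt(C1 + a^2)
 v(a) = sqrt(C1 + a^2)


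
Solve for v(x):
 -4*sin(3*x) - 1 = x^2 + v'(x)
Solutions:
 v(x) = C1 - x^3/3 - x + 4*cos(3*x)/3


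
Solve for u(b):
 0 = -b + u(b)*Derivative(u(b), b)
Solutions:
 u(b) = -sqrt(C1 + b^2)
 u(b) = sqrt(C1 + b^2)


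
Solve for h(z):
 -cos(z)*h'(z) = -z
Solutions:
 h(z) = C1 + Integral(z/cos(z), z)


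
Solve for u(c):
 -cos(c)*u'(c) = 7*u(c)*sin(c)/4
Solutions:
 u(c) = C1*cos(c)^(7/4)


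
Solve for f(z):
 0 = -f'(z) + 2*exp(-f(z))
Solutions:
 f(z) = log(C1 + 2*z)


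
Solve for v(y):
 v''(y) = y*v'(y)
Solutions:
 v(y) = C1 + C2*erfi(sqrt(2)*y/2)


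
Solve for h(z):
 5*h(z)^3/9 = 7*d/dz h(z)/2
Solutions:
 h(z) = -3*sqrt(14)*sqrt(-1/(C1 + 10*z))/2
 h(z) = 3*sqrt(14)*sqrt(-1/(C1 + 10*z))/2


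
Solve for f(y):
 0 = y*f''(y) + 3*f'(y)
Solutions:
 f(y) = C1 + C2/y^2


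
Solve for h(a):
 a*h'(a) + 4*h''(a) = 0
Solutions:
 h(a) = C1 + C2*erf(sqrt(2)*a/4)


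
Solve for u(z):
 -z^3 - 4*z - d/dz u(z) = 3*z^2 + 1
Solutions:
 u(z) = C1 - z^4/4 - z^3 - 2*z^2 - z


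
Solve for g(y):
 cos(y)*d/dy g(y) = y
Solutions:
 g(y) = C1 + Integral(y/cos(y), y)


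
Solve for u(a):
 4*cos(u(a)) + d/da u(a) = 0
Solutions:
 u(a) = pi - asin((C1 + exp(8*a))/(C1 - exp(8*a)))
 u(a) = asin((C1 + exp(8*a))/(C1 - exp(8*a)))


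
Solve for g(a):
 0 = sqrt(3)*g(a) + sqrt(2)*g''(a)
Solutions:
 g(a) = C1*sin(2^(3/4)*3^(1/4)*a/2) + C2*cos(2^(3/4)*3^(1/4)*a/2)


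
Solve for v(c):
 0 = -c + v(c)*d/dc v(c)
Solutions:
 v(c) = -sqrt(C1 + c^2)
 v(c) = sqrt(C1 + c^2)


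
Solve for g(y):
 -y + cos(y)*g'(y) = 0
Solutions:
 g(y) = C1 + Integral(y/cos(y), y)


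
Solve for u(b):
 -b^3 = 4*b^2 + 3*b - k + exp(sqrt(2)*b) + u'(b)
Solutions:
 u(b) = C1 - b^4/4 - 4*b^3/3 - 3*b^2/2 + b*k - sqrt(2)*exp(sqrt(2)*b)/2


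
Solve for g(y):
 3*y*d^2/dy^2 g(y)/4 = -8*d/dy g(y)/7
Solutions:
 g(y) = C1 + C2/y^(11/21)


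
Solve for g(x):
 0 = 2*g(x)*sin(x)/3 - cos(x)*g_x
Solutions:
 g(x) = C1/cos(x)^(2/3)


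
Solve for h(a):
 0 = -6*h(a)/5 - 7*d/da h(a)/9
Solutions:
 h(a) = C1*exp(-54*a/35)


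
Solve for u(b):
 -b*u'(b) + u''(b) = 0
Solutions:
 u(b) = C1 + C2*erfi(sqrt(2)*b/2)


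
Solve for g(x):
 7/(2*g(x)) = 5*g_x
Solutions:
 g(x) = -sqrt(C1 + 35*x)/5
 g(x) = sqrt(C1 + 35*x)/5


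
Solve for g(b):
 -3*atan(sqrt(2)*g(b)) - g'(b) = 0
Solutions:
 Integral(1/atan(sqrt(2)*_y), (_y, g(b))) = C1 - 3*b


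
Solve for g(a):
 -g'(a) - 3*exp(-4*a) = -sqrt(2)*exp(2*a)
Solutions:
 g(a) = C1 + sqrt(2)*exp(2*a)/2 + 3*exp(-4*a)/4


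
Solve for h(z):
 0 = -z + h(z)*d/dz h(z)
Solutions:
 h(z) = -sqrt(C1 + z^2)
 h(z) = sqrt(C1 + z^2)


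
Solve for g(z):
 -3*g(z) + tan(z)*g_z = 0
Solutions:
 g(z) = C1*sin(z)^3


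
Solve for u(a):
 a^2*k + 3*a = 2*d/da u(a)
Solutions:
 u(a) = C1 + a^3*k/6 + 3*a^2/4


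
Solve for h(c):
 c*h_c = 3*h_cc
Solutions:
 h(c) = C1 + C2*erfi(sqrt(6)*c/6)


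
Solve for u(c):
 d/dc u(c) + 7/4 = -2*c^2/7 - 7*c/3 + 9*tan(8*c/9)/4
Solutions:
 u(c) = C1 - 2*c^3/21 - 7*c^2/6 - 7*c/4 - 81*log(cos(8*c/9))/32


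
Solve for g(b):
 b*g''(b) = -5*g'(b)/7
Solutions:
 g(b) = C1 + C2*b^(2/7)


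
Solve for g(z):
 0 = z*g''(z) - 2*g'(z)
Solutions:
 g(z) = C1 + C2*z^3


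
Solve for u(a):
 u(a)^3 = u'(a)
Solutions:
 u(a) = -sqrt(2)*sqrt(-1/(C1 + a))/2
 u(a) = sqrt(2)*sqrt(-1/(C1 + a))/2


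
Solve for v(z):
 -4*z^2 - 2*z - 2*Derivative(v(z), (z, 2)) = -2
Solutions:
 v(z) = C1 + C2*z - z^4/6 - z^3/6 + z^2/2


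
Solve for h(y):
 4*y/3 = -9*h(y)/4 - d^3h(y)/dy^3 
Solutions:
 h(y) = C3*exp(-2^(1/3)*3^(2/3)*y/2) - 16*y/27 + (C1*sin(3*2^(1/3)*3^(1/6)*y/4) + C2*cos(3*2^(1/3)*3^(1/6)*y/4))*exp(2^(1/3)*3^(2/3)*y/4)


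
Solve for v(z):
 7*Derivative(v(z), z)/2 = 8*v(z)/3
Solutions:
 v(z) = C1*exp(16*z/21)


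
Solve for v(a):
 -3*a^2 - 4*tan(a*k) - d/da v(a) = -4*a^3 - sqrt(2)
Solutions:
 v(a) = C1 + a^4 - a^3 + sqrt(2)*a - 4*Piecewise((-log(cos(a*k))/k, Ne(k, 0)), (0, True))


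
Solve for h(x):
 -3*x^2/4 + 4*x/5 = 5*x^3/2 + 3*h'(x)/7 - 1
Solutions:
 h(x) = C1 - 35*x^4/24 - 7*x^3/12 + 14*x^2/15 + 7*x/3


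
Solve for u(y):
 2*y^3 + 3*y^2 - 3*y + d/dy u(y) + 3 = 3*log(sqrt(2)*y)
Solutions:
 u(y) = C1 - y^4/2 - y^3 + 3*y^2/2 + 3*y*log(y) - 6*y + 3*y*log(2)/2


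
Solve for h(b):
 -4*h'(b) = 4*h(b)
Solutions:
 h(b) = C1*exp(-b)


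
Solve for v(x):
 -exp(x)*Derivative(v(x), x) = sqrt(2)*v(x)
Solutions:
 v(x) = C1*exp(sqrt(2)*exp(-x))


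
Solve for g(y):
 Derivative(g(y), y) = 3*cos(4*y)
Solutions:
 g(y) = C1 + 3*sin(4*y)/4


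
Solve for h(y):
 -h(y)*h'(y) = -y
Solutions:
 h(y) = -sqrt(C1 + y^2)
 h(y) = sqrt(C1 + y^2)


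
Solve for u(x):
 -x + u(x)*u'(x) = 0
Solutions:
 u(x) = -sqrt(C1 + x^2)
 u(x) = sqrt(C1 + x^2)


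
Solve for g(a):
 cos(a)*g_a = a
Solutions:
 g(a) = C1 + Integral(a/cos(a), a)


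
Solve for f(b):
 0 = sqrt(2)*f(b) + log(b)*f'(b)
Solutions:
 f(b) = C1*exp(-sqrt(2)*li(b))


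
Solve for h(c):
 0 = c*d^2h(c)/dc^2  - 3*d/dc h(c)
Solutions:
 h(c) = C1 + C2*c^4


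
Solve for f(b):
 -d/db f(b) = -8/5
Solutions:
 f(b) = C1 + 8*b/5


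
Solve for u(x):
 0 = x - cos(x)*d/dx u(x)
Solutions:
 u(x) = C1 + Integral(x/cos(x), x)


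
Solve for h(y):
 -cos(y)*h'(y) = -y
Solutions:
 h(y) = C1 + Integral(y/cos(y), y)
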